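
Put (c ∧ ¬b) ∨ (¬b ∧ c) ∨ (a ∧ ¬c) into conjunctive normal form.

(c ∧ ¬b) ∨ (¬b ∧ c) ∨ (a ∧ ¬c)
⇔ (c ∨ ¬b ∨ a) ∧ (c ∨ ¬b ∨ ¬c) ∧ (c ∨ c ∨ a) ∧ (c ∨ c ∨ ¬c) ∧ (¬b ∨ ¬b ∨ a) ∧ (¬b ∨ ¬b ∨ ¬c) ∧ (¬b ∨ c ∨ a) ∧ (¬b ∨ c ∨ ¬c)   — distribute ∨ over ∧
⇔ (c ∨ a) ∧ (¬b ∨ a) ∧ (¬b ∨ ¬c)   — simplify

(c ∨ a) ∧ (¬b ∨ a) ∧ (¬b ∨ ¬c)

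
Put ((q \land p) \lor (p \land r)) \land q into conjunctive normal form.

((q \land p) \lor (p \land r)) \land q
≡ (q \lor p) \land (q \lor r) \land (p \lor p) \land (p \lor r) \land q   [distribute \lor over \land]
≡ p \land q   [simplify]

p \land q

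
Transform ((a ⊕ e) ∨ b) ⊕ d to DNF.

(a ∧ ¬e ∧ ¬d) ∨ (¬a ∧ e ∧ ¬d) ∨ (b ∧ ¬d) ∨ (¬a ∧ ¬e ∧ ¬b ∧ d) ∨ (e ∧ a ∧ ¬b ∧ d)

((a ⊕ e) ∨ b) ⊕ d
≡ (((a ⊕ e) ∨ b) ∧ ¬d) ∨ (¬((a ⊕ e) ∨ b) ∧ d)   [expand ⊕]
≡ (((a ∧ ¬e) ∨ (¬a ∧ e) ∨ b) ∧ ¬d) ∨ (¬((a ⊕ e) ∨ b) ∧ d)   [expand ⊕]
≡ (((a ∧ ¬e) ∨ (¬a ∧ e) ∨ b) ∧ ¬d) ∨ (¬((a ∧ ¬e) ∨ (¬a ∧ e) ∨ b) ∧ d)   [expand ⊕]
≡ (((a ∧ ¬e) ∨ (¬a ∧ e) ∨ b) ∧ ¬d) ∨ (¬(a ∧ ¬e) ∧ ¬(¬a ∧ e) ∧ ¬b ∧ d)   [De Morgan]
≡ (((a ∧ ¬e) ∨ (¬a ∧ e) ∨ b) ∧ ¬d) ∨ ((¬a ∨ ¬¬e) ∧ ¬(¬a ∧ e) ∧ ¬b ∧ d)   [De Morgan]
≡ (((a ∧ ¬e) ∨ (¬a ∧ e) ∨ b) ∧ ¬d) ∨ ((¬a ∨ e) ∧ ¬(¬a ∧ e) ∧ ¬b ∧ d)   [double negation]
≡ (((a ∧ ¬e) ∨ (¬a ∧ e) ∨ b) ∧ ¬d) ∨ ((¬a ∨ e) ∧ (¬¬a ∨ ¬e) ∧ ¬b ∧ d)   [De Morgan]
≡ (((a ∧ ¬e) ∨ (¬a ∧ e) ∨ b) ∧ ¬d) ∨ ((¬a ∨ e) ∧ (a ∨ ¬e) ∧ ¬b ∧ d)   [double negation]
≡ (a ∧ ¬e ∧ ¬d) ∨ (¬a ∧ e ∧ ¬d) ∨ (b ∧ ¬d) ∨ (¬a ∧ a ∧ ¬b ∧ d) ∨ (¬a ∧ ¬e ∧ ¬b ∧ d) ∨ (e ∧ a ∧ ¬b ∧ d) ∨ (e ∧ ¬e ∧ ¬b ∧ d)   [distribute ∧ over ∨]
≡ (a ∧ ¬e ∧ ¬d) ∨ (¬a ∧ e ∧ ¬d) ∨ (b ∧ ¬d) ∨ (¬a ∧ ¬e ∧ ¬b ∧ d) ∨ (e ∧ a ∧ ¬b ∧ d)   [simplify]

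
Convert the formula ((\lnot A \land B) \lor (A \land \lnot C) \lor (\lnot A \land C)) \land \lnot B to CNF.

((\lnot A \land B) \lor (A \land \lnot C) \lor (\lnot A \land C)) \land \lnot B
= (\lnot A \lor A \lor \lnot A) \land (\lnot A \lor A \lor C) \land (\lnot A \lor \lnot C \lor \lnot A) \land (\lnot A \lor \lnot C \lor C) \land (B \lor A \lor \lnot A) \land (B \lor A \lor C) \land (B \lor \lnot C \lor \lnot A) \land (B \lor \lnot C \lor C) \land \lnot B   — distribute \lor over \land
= (\lnot A \lor \lnot C) \land (B \lor A \lor C) \land \lnot B   — simplify

(\lnot A \lor \lnot C) \land (B \lor A \lor C) \land \lnot B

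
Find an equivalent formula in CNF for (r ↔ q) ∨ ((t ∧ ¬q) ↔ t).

(r ↔ q) ∨ ((t ∧ ¬q) ↔ t)
⇔ ((r → q) ∧ (q → r)) ∨ ((t ∧ ¬q) ↔ t)   (eliminate ↔)
⇔ ((¬r ∨ q) ∧ (q → r)) ∨ ((t ∧ ¬q) ↔ t)   (eliminate →)
⇔ ((¬r ∨ q) ∧ (¬q ∨ r)) ∨ ((t ∧ ¬q) ↔ t)   (eliminate →)
⇔ ((¬r ∨ q) ∧ (¬q ∨ r)) ∨ (((t ∧ ¬q) → t) ∧ (t → (t ∧ ¬q)))   (eliminate ↔)
⇔ ((¬r ∨ q) ∧ (¬q ∨ r)) ∨ ((¬(t ∧ ¬q) ∨ t) ∧ (t → (t ∧ ¬q)))   (eliminate →)
⇔ ((¬r ∨ q) ∧ (¬q ∨ r)) ∨ ((¬(t ∧ ¬q) ∨ t) ∧ (¬t ∨ (t ∧ ¬q)))   (eliminate →)
⇔ ((¬r ∨ q) ∧ (¬q ∨ r)) ∨ ((¬t ∨ ¬¬q ∨ t) ∧ (¬t ∨ (t ∧ ¬q)))   (De Morgan)
⇔ ((¬r ∨ q) ∧ (¬q ∨ r)) ∨ ((¬t ∨ q ∨ t) ∧ (¬t ∨ (t ∧ ¬q)))   (double negation)
⇔ (¬r ∨ q ∨ ¬t ∨ q ∨ t) ∧ (¬r ∨ q ∨ ¬t ∨ t) ∧ (¬r ∨ q ∨ ¬t ∨ ¬q) ∧ (¬q ∨ r ∨ ¬t ∨ q ∨ t) ∧ (¬q ∨ r ∨ ¬t ∨ t) ∧ (¬q ∨ r ∨ ¬t ∨ ¬q)   (distribute ∨ over ∧)
⇔ ¬q ∨ r ∨ ¬t   (simplify)

¬q ∨ r ∨ ¬t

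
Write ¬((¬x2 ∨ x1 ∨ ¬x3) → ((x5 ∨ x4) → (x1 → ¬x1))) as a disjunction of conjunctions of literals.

(x1 ∧ x5) ∨ (x1 ∧ x4)

¬((¬x2 ∨ x1 ∨ ¬x3) → ((x5 ∨ x4) → (x1 → ¬x1)))
≡ ¬(¬(¬x2 ∨ x1 ∨ ¬x3) ∨ ((x5 ∨ x4) → (x1 → ¬x1)))   [eliminate →]
≡ ¬(¬(¬x2 ∨ x1 ∨ ¬x3) ∨ ¬(x5 ∨ x4) ∨ (x1 → ¬x1))   [eliminate →]
≡ ¬(¬(¬x2 ∨ x1 ∨ ¬x3) ∨ ¬(x5 ∨ x4) ∨ ¬x1 ∨ ¬x1)   [eliminate →]
≡ ¬¬(¬x2 ∨ x1 ∨ ¬x3) ∧ ¬¬(x5 ∨ x4) ∧ ¬¬x1 ∧ ¬¬x1   [De Morgan]
≡ (¬x2 ∨ x1 ∨ ¬x3) ∧ ¬¬(x5 ∨ x4) ∧ ¬¬x1 ∧ ¬¬x1   [double negation]
≡ (¬x2 ∨ x1 ∨ ¬x3) ∧ (x5 ∨ x4) ∧ ¬¬x1 ∧ ¬¬x1   [double negation]
≡ (¬x2 ∨ x1 ∨ ¬x3) ∧ (x5 ∨ x4) ∧ x1 ∧ ¬¬x1   [double negation]
≡ (¬x2 ∨ x1 ∨ ¬x3) ∧ (x5 ∨ x4) ∧ x1 ∧ x1   [double negation]
≡ (¬x2 ∧ x5 ∧ x1 ∧ x1) ∨ (¬x2 ∧ x4 ∧ x1 ∧ x1) ∨ (x1 ∧ x5 ∧ x1 ∧ x1) ∨ (x1 ∧ x4 ∧ x1 ∧ x1) ∨ (¬x3 ∧ x5 ∧ x1 ∧ x1) ∨ (¬x3 ∧ x4 ∧ x1 ∧ x1)   [distribute ∧ over ∨]
≡ (x1 ∧ x5) ∨ (x1 ∧ x4)   [simplify]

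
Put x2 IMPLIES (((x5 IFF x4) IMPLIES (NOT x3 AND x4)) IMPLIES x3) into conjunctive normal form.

(NOT x2 OR NOT x5 OR x4 OR x3) AND (NOT x2 OR x3 OR NOT x4)

x2 IMPLIES (((x5 IFF x4) IMPLIES (NOT x3 AND x4)) IMPLIES x3)
≡ NOT x2 OR (((x5 IFF x4) IMPLIES (NOT x3 AND x4)) IMPLIES x3)
≡ NOT x2 OR NOT ((x5 IFF x4) IMPLIES (NOT x3 AND x4)) OR x3
≡ NOT x2 OR NOT (NOT (x5 IFF x4) OR (NOT x3 AND x4)) OR x3
≡ NOT x2 OR NOT (NOT ((x5 IMPLIES x4) AND (x4 IMPLIES x5)) OR (NOT x3 AND x4)) OR x3
≡ NOT x2 OR NOT (NOT ((NOT x5 OR x4) AND (x4 IMPLIES x5)) OR (NOT x3 AND x4)) OR x3
≡ NOT x2 OR NOT (NOT ((NOT x5 OR x4) AND (NOT x4 OR x5)) OR (NOT x3 AND x4)) OR x3
≡ NOT x2 OR (NOT NOT ((NOT x5 OR x4) AND (NOT x4 OR x5)) AND NOT (NOT x3 AND x4)) OR x3
≡ NOT x2 OR ((NOT x5 OR x4) AND (NOT x4 OR x5) AND NOT (NOT x3 AND x4)) OR x3
≡ NOT x2 OR ((NOT x5 OR x4) AND (NOT x4 OR x5) AND (NOT NOT x3 OR NOT x4)) OR x3
≡ NOT x2 OR ((NOT x5 OR x4) AND (NOT x4 OR x5) AND (x3 OR NOT x4)) OR x3
≡ (NOT x2 OR NOT x5 OR x4 OR x3) AND (NOT x2 OR NOT x4 OR x5 OR x3) AND (NOT x2 OR x3 OR NOT x4 OR x3)
≡ (NOT x2 OR NOT x5 OR x4 OR x3) AND (NOT x2 OR x3 OR NOT x4)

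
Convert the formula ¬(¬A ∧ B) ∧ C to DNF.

A ∧ C ∨ ¬B ∧ C

¬(¬A ∧ B) ∧ C
⇔ (¬¬A ∨ ¬B) ∧ C   [De Morgan]
⇔ (A ∨ ¬B) ∧ C   [double negation]
⇔ A ∧ C ∨ ¬B ∧ C   [distribute ∧ over ∨]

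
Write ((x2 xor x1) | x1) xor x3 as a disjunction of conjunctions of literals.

(x2 & ~x1 & ~x3) | (x1 & ~x3) | (~x2 & ~x1 & x3)

((x2 xor x1) | x1) xor x3
⇔ (((x2 xor x1) | x1) & ~x3) | (~((x2 xor x1) | x1) & x3)   (expand xor)
⇔ (((x2 & ~x1) | (~x2 & x1) | x1) & ~x3) | (~((x2 xor x1) | x1) & x3)   (expand xor)
⇔ (((x2 & ~x1) | (~x2 & x1) | x1) & ~x3) | (~((x2 & ~x1) | (~x2 & x1) | x1) & x3)   (expand xor)
⇔ (((x2 & ~x1) | (~x2 & x1) | x1) & ~x3) | (~(x2 & ~x1) & ~(~x2 & x1) & ~x1 & x3)   (De Morgan)
⇔ (((x2 & ~x1) | (~x2 & x1) | x1) & ~x3) | ((~x2 | ~~x1) & ~(~x2 & x1) & ~x1 & x3)   (De Morgan)
⇔ (((x2 & ~x1) | (~x2 & x1) | x1) & ~x3) | ((~x2 | x1) & ~(~x2 & x1) & ~x1 & x3)   (double negation)
⇔ (((x2 & ~x1) | (~x2 & x1) | x1) & ~x3) | ((~x2 | x1) & (~~x2 | ~x1) & ~x1 & x3)   (De Morgan)
⇔ (((x2 & ~x1) | (~x2 & x1) | x1) & ~x3) | ((~x2 | x1) & (x2 | ~x1) & ~x1 & x3)   (double negation)
⇔ (x2 & ~x1 & ~x3) | (~x2 & x1 & ~x3) | (x1 & ~x3) | (~x2 & x2 & ~x1 & x3) | (~x2 & ~x1 & ~x1 & x3) | (x1 & x2 & ~x1 & x3) | (x1 & ~x1 & ~x1 & x3)   (distribute & over |)
⇔ (x2 & ~x1 & ~x3) | (x1 & ~x3) | (~x2 & ~x1 & x3)   (simplify)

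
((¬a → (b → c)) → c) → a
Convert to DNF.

((¬a → (b → c)) → c) → a
≡ ¬((¬a → (b → c)) → c) ∨ a   (eliminate →)
≡ ¬(¬(¬a → (b → c)) ∨ c) ∨ a   (eliminate →)
≡ ¬(¬(¬¬a ∨ (b → c)) ∨ c) ∨ a   (eliminate →)
≡ ¬(¬(¬¬a ∨ ¬b ∨ c) ∨ c) ∨ a   (eliminate →)
≡ (¬¬(¬¬a ∨ ¬b ∨ c) ∧ ¬c) ∨ a   (De Morgan)
≡ ((¬¬a ∨ ¬b ∨ c) ∧ ¬c) ∨ a   (double negation)
≡ ((a ∨ ¬b ∨ c) ∧ ¬c) ∨ a   (double negation)
≡ (a ∧ ¬c) ∨ (¬b ∧ ¬c) ∨ (c ∧ ¬c) ∨ a   (distribute ∧ over ∨)
≡ (¬b ∧ ¬c) ∨ a   (simplify)

(¬b ∧ ¬c) ∨ a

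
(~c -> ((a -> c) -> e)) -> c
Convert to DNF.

(~c -> ((a -> c) -> e)) -> c
≡ ~(~c -> ((a -> c) -> e)) | c   [eliminate ->]
≡ ~(~~c | ((a -> c) -> e)) | c   [eliminate ->]
≡ ~(~~c | ~(a -> c) | e) | c   [eliminate ->]
≡ ~(~~c | ~(~a | c) | e) | c   [eliminate ->]
≡ (~~~c & ~~(~a | c) & ~e) | c   [De Morgan]
≡ (~c & ~~(~a | c) & ~e) | c   [double negation]
≡ (~c & (~a | c) & ~e) | c   [double negation]
≡ (~c & ~a & ~e) | (~c & c & ~e) | c   [distribute & over |]
≡ (~c & ~a & ~e) | c   [simplify]

(~c & ~a & ~e) | c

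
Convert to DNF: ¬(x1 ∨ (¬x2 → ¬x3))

¬x1 ∧ ¬x2 ∧ x3

¬(x1 ∨ (¬x2 → ¬x3))
⇔ ¬(x1 ∨ ¬¬x2 ∨ ¬x3)   [eliminate →]
⇔ ¬x1 ∧ ¬¬¬x2 ∧ ¬¬x3   [De Morgan]
⇔ ¬x1 ∧ ¬x2 ∧ ¬¬x3   [double negation]
⇔ ¬x1 ∧ ¬x2 ∧ x3   [double negation]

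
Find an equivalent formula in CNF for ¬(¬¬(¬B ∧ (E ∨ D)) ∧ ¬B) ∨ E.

B ∨ ¬D ∨ E

¬(¬¬(¬B ∧ (E ∨ D)) ∧ ¬B) ∨ E
⇔ ¬¬¬(¬B ∧ (E ∨ D)) ∨ ¬¬B ∨ E   (De Morgan)
⇔ ¬(¬B ∧ (E ∨ D)) ∨ ¬¬B ∨ E   (double negation)
⇔ ¬¬B ∨ ¬(E ∨ D) ∨ ¬¬B ∨ E   (De Morgan)
⇔ B ∨ ¬(E ∨ D) ∨ ¬¬B ∨ E   (double negation)
⇔ B ∨ (¬E ∧ ¬D) ∨ ¬¬B ∨ E   (De Morgan)
⇔ B ∨ (¬E ∧ ¬D) ∨ B ∨ E   (double negation)
⇔ (B ∨ ¬E ∨ B ∨ E) ∧ (B ∨ ¬D ∨ B ∨ E)   (distribute ∨ over ∧)
⇔ B ∨ ¬D ∨ E   (simplify)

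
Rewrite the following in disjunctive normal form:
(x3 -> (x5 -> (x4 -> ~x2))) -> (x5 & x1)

(x3 -> (x5 -> (x4 -> ~x2))) -> (x5 & x1)
≡ ~(x3 -> (x5 -> (x4 -> ~x2))) | (x5 & x1)   [eliminate ->]
≡ ~(~x3 | (x5 -> (x4 -> ~x2))) | (x5 & x1)   [eliminate ->]
≡ ~(~x3 | ~x5 | (x4 -> ~x2)) | (x5 & x1)   [eliminate ->]
≡ ~(~x3 | ~x5 | ~x4 | ~x2) | (x5 & x1)   [eliminate ->]
≡ (~~x3 & ~~x5 & ~~x4 & ~~x2) | (x5 & x1)   [De Morgan]
≡ (x3 & ~~x5 & ~~x4 & ~~x2) | (x5 & x1)   [double negation]
≡ (x3 & x5 & ~~x4 & ~~x2) | (x5 & x1)   [double negation]
≡ (x3 & x5 & x4 & ~~x2) | (x5 & x1)   [double negation]
≡ (x3 & x5 & x4 & x2) | (x5 & x1)   [double negation]

(x3 & x5 & x4 & x2) | (x5 & x1)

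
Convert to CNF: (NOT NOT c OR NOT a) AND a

(NOT NOT c OR NOT a) AND a
≡ (c OR NOT a) AND a   (double negation)

(c OR NOT a) AND a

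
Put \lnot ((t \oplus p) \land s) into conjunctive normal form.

\lnot ((t \oplus p) \land s)
= \lnot ((t \lor p) \land \lnot (t \land p) \land s)   — expand \oplus
= \lnot (t \lor p) \lor \lnot \lnot (t \land p) \lor \lnot s   — De Morgan
= (\lnot t \land \lnot p) \lor \lnot \lnot (t \land p) \lor \lnot s   — De Morgan
= (\lnot t \land \lnot p) \lor (t \land p) \lor \lnot s   — double negation
= (\lnot t \lor t \lor \lnot s) \land (\lnot t \lor p \lor \lnot s) \land (\lnot p \lor t \lor \lnot s) \land (\lnot p \lor p \lor \lnot s)   — distribute \lor over \land
= (\lnot t \lor p \lor \lnot s) \land (\lnot p \lor t \lor \lnot s)   — simplify

(\lnot t \lor p \lor \lnot s) \land (\lnot p \lor t \lor \lnot s)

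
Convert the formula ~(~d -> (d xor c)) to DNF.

~(~d -> (d xor c))
= ~(~~d | (d xor c))   [eliminate ->]
= ~(~~d | (d & ~c) | (~d & c))   [expand xor]
= ~~~d & ~(d & ~c) & ~(~d & c)   [De Morgan]
= ~d & ~(d & ~c) & ~(~d & c)   [double negation]
= ~d & (~d | ~~c) & ~(~d & c)   [De Morgan]
= ~d & (~d | c) & ~(~d & c)   [double negation]
= ~d & (~d | c) & (~~d | ~c)   [De Morgan]
= ~d & (~d | c) & (d | ~c)   [double negation]
= (~d & ~d & d) | (~d & ~d & ~c) | (~d & c & d) | (~d & c & ~c)   [distribute & over |]
= ~d & ~c   [simplify]

~d & ~c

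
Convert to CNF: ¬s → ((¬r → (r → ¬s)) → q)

¬s → ((¬r → (r → ¬s)) → q)
⇔ ¬¬s ∨ ((¬r → (r → ¬s)) → q)   [eliminate →]
⇔ ¬¬s ∨ ¬(¬r → (r → ¬s)) ∨ q   [eliminate →]
⇔ ¬¬s ∨ ¬(¬¬r ∨ (r → ¬s)) ∨ q   [eliminate →]
⇔ ¬¬s ∨ ¬(¬¬r ∨ ¬r ∨ ¬s) ∨ q   [eliminate →]
⇔ s ∨ ¬(¬¬r ∨ ¬r ∨ ¬s) ∨ q   [double negation]
⇔ s ∨ ¬¬¬r ∧ ¬¬r ∧ ¬¬s ∨ q   [De Morgan]
⇔ s ∨ ¬r ∧ ¬¬r ∧ ¬¬s ∨ q   [double negation]
⇔ s ∨ ¬r ∧ r ∧ ¬¬s ∨ q   [double negation]
⇔ s ∨ ¬r ∧ r ∧ s ∨ q   [double negation]
⇔ (s ∨ ¬r ∨ q) ∧ (s ∨ r ∨ q) ∧ (s ∨ s ∨ q)   [distribute ∨ over ∧]
⇔ s ∨ q   [simplify]

s ∨ q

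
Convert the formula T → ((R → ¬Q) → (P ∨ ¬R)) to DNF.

T → ((R → ¬Q) → (P ∨ ¬R))
⇔ ¬T ∨ ((R → ¬Q) → (P ∨ ¬R))
⇔ ¬T ∨ ¬(R → ¬Q) ∨ P ∨ ¬R
⇔ ¬T ∨ ¬(¬R ∨ ¬Q) ∨ P ∨ ¬R
⇔ ¬T ∨ (¬¬R ∧ ¬¬Q) ∨ P ∨ ¬R
⇔ ¬T ∨ (R ∧ ¬¬Q) ∨ P ∨ ¬R
⇔ ¬T ∨ (R ∧ Q) ∨ P ∨ ¬R

¬T ∨ (R ∧ Q) ∨ P ∨ ¬R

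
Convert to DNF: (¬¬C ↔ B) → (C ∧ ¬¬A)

(C ∧ ¬B) ∨ (B ∧ ¬C) ∨ (C ∧ A)

(¬¬C ↔ B) → (C ∧ ¬¬A)
≡ ¬(¬¬C ↔ B) ∨ (C ∧ ¬¬A)   — eliminate →
≡ ¬((¬¬C → B) ∧ (B → ¬¬C)) ∨ (C ∧ ¬¬A)   — eliminate ↔
≡ ¬((¬¬¬C ∨ B) ∧ (B → ¬¬C)) ∨ (C ∧ ¬¬A)   — eliminate →
≡ ¬((¬¬¬C ∨ B) ∧ (¬B ∨ ¬¬C)) ∨ (C ∧ ¬¬A)   — eliminate →
≡ ¬(¬¬¬C ∨ B) ∨ ¬(¬B ∨ ¬¬C) ∨ (C ∧ ¬¬A)   — De Morgan
≡ (¬¬¬¬C ∧ ¬B) ∨ ¬(¬B ∨ ¬¬C) ∨ (C ∧ ¬¬A)   — De Morgan
≡ (¬¬C ∧ ¬B) ∨ ¬(¬B ∨ ¬¬C) ∨ (C ∧ ¬¬A)   — double negation
≡ (C ∧ ¬B) ∨ ¬(¬B ∨ ¬¬C) ∨ (C ∧ ¬¬A)   — double negation
≡ (C ∧ ¬B) ∨ (¬¬B ∧ ¬¬¬C) ∨ (C ∧ ¬¬A)   — De Morgan
≡ (C ∧ ¬B) ∨ (B ∧ ¬¬¬C) ∨ (C ∧ ¬¬A)   — double negation
≡ (C ∧ ¬B) ∨ (B ∧ ¬C) ∨ (C ∧ ¬¬A)   — double negation
≡ (C ∧ ¬B) ∨ (B ∧ ¬C) ∨ (C ∧ A)   — double negation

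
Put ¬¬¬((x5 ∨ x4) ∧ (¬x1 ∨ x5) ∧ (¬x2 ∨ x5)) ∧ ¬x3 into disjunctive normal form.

(¬x5 ∧ ¬x4 ∧ ¬x3) ∨ (x1 ∧ ¬x5 ∧ ¬x3) ∨ (x2 ∧ ¬x5 ∧ ¬x3)

¬¬¬((x5 ∨ x4) ∧ (¬x1 ∨ x5) ∧ (¬x2 ∨ x5)) ∧ ¬x3
≡ ¬((x5 ∨ x4) ∧ (¬x1 ∨ x5) ∧ (¬x2 ∨ x5)) ∧ ¬x3   (double negation)
≡ (¬(x5 ∨ x4) ∨ ¬(¬x1 ∨ x5) ∨ ¬(¬x2 ∨ x5)) ∧ ¬x3   (De Morgan)
≡ ((¬x5 ∧ ¬x4) ∨ ¬(¬x1 ∨ x5) ∨ ¬(¬x2 ∨ x5)) ∧ ¬x3   (De Morgan)
≡ ((¬x5 ∧ ¬x4) ∨ (¬¬x1 ∧ ¬x5) ∨ ¬(¬x2 ∨ x5)) ∧ ¬x3   (De Morgan)
≡ ((¬x5 ∧ ¬x4) ∨ (x1 ∧ ¬x5) ∨ ¬(¬x2 ∨ x5)) ∧ ¬x3   (double negation)
≡ ((¬x5 ∧ ¬x4) ∨ (x1 ∧ ¬x5) ∨ (¬¬x2 ∧ ¬x5)) ∧ ¬x3   (De Morgan)
≡ ((¬x5 ∧ ¬x4) ∨ (x1 ∧ ¬x5) ∨ (x2 ∧ ¬x5)) ∧ ¬x3   (double negation)
≡ (¬x5 ∧ ¬x4 ∧ ¬x3) ∨ (x1 ∧ ¬x5 ∧ ¬x3) ∨ (x2 ∧ ¬x5 ∧ ¬x3)   (distribute ∧ over ∨)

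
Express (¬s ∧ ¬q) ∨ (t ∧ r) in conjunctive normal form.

(¬s ∧ ¬q) ∨ (t ∧ r)
≡ (¬s ∨ t) ∧ (¬s ∨ r) ∧ (¬q ∨ t) ∧ (¬q ∨ r)   [distribute ∨ over ∧]

(¬s ∨ t) ∧ (¬s ∨ r) ∧ (¬q ∨ t) ∧ (¬q ∨ r)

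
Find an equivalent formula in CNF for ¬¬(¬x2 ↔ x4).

¬¬(¬x2 ↔ x4)
⇔ ¬¬((¬x2 → x4) ∧ (x4 → ¬x2))   (eliminate ↔)
⇔ ¬¬((¬¬x2 ∨ x4) ∧ (x4 → ¬x2))   (eliminate →)
⇔ ¬¬((¬¬x2 ∨ x4) ∧ (¬x4 ∨ ¬x2))   (eliminate →)
⇔ (¬¬x2 ∨ x4) ∧ (¬x4 ∨ ¬x2)   (double negation)
⇔ (x2 ∨ x4) ∧ (¬x4 ∨ ¬x2)   (double negation)

(x2 ∨ x4) ∧ (¬x4 ∨ ¬x2)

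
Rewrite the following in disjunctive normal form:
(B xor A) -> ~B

(A & B) | ~B

(B xor A) -> ~B
≡ ~(B xor A) | ~B   [eliminate ->]
≡ ~((B & ~A) | (~B & A)) | ~B   [expand xor]
≡ (~(B & ~A) & ~(~B & A)) | ~B   [De Morgan]
≡ ((~B | ~~A) & ~(~B & A)) | ~B   [De Morgan]
≡ ((~B | A) & ~(~B & A)) | ~B   [double negation]
≡ ((~B | A) & (~~B | ~A)) | ~B   [De Morgan]
≡ ((~B | A) & (B | ~A)) | ~B   [double negation]
≡ (~B & B) | (~B & ~A) | (A & B) | (A & ~A) | ~B   [distribute & over |]
≡ (A & B) | ~B   [simplify]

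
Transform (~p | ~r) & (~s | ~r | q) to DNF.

(~p | ~r) & (~s | ~r | q)
⇔ (~p & ~s) | (~p & ~r) | (~p & q) | (~r & ~s) | (~r & ~r) | (~r & q)   [distribute & over |]
⇔ (~p & ~s) | (~p & q) | ~r   [simplify]

(~p & ~s) | (~p & q) | ~r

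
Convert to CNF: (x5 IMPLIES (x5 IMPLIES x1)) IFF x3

(x5 OR x3) AND (NOT x1 OR x3) AND (NOT x3 OR NOT x5 OR x1)

(x5 IMPLIES (x5 IMPLIES x1)) IFF x3
= ((x5 IMPLIES (x5 IMPLIES x1)) IMPLIES x3) AND (x3 IMPLIES (x5 IMPLIES (x5 IMPLIES x1)))   [eliminate IFF]
= (NOT (x5 IMPLIES (x5 IMPLIES x1)) OR x3) AND (x3 IMPLIES (x5 IMPLIES (x5 IMPLIES x1)))   [eliminate IMPLIES]
= (NOT (NOT x5 OR (x5 IMPLIES x1)) OR x3) AND (x3 IMPLIES (x5 IMPLIES (x5 IMPLIES x1)))   [eliminate IMPLIES]
= (NOT (NOT x5 OR NOT x5 OR x1) OR x3) AND (x3 IMPLIES (x5 IMPLIES (x5 IMPLIES x1)))   [eliminate IMPLIES]
= (NOT (NOT x5 OR NOT x5 OR x1) OR x3) AND (NOT x3 OR (x5 IMPLIES (x5 IMPLIES x1)))   [eliminate IMPLIES]
= (NOT (NOT x5 OR NOT x5 OR x1) OR x3) AND (NOT x3 OR NOT x5 OR (x5 IMPLIES x1))   [eliminate IMPLIES]
= (NOT (NOT x5 OR NOT x5 OR x1) OR x3) AND (NOT x3 OR NOT x5 OR NOT x5 OR x1)   [eliminate IMPLIES]
= ((NOT NOT x5 AND NOT NOT x5 AND NOT x1) OR x3) AND (NOT x3 OR NOT x5 OR NOT x5 OR x1)   [De Morgan]
= ((x5 AND NOT NOT x5 AND NOT x1) OR x3) AND (NOT x3 OR NOT x5 OR NOT x5 OR x1)   [double negation]
= ((x5 AND x5 AND NOT x1) OR x3) AND (NOT x3 OR NOT x5 OR NOT x5 OR x1)   [double negation]
= (x5 OR x3) AND (x5 OR x3) AND (NOT x1 OR x3) AND (NOT x3 OR NOT x5 OR NOT x5 OR x1)   [distribute OR over AND]
= (x5 OR x3) AND (NOT x1 OR x3) AND (NOT x3 OR NOT x5 OR x1)   [simplify]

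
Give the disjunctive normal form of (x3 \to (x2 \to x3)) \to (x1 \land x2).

x1 \land x2

(x3 \to (x2 \to x3)) \to (x1 \land x2)
≡ \lnot (x3 \to (x2 \to x3)) \lor (x1 \land x2)   [eliminate \to]
≡ \lnot (\lnot x3 \lor (x2 \to x3)) \lor (x1 \land x2)   [eliminate \to]
≡ \lnot (\lnot x3 \lor \lnot x2 \lor x3) \lor (x1 \land x2)   [eliminate \to]
≡ (\lnot \lnot x3 \land \lnot \lnot x2 \land \lnot x3) \lor (x1 \land x2)   [De Morgan]
≡ (x3 \land \lnot \lnot x2 \land \lnot x3) \lor (x1 \land x2)   [double negation]
≡ (x3 \land x2 \land \lnot x3) \lor (x1 \land x2)   [double negation]
≡ x1 \land x2   [simplify]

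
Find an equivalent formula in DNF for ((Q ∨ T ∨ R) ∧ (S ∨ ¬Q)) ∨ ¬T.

(Q ∧ S) ∨ (T ∧ S) ∨ (T ∧ ¬Q) ∨ (R ∧ S) ∨ (R ∧ ¬Q) ∨ ¬T

((Q ∨ T ∨ R) ∧ (S ∨ ¬Q)) ∨ ¬T
= (Q ∧ S) ∨ (Q ∧ ¬Q) ∨ (T ∧ S) ∨ (T ∧ ¬Q) ∨ (R ∧ S) ∨ (R ∧ ¬Q) ∨ ¬T   — distribute ∧ over ∨
= (Q ∧ S) ∨ (T ∧ S) ∨ (T ∧ ¬Q) ∨ (R ∧ S) ∨ (R ∧ ¬Q) ∨ ¬T   — simplify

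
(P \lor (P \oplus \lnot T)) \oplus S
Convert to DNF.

(P \lor (P \oplus \lnot T)) \oplus S
≡ ((P \lor (P \oplus \lnot T)) \land \lnot S) \lor (\lnot (P \lor (P \oplus \lnot T)) \land S)   [expand \oplus]
≡ ((P \lor (P \land \lnot \lnot T) \lor (\lnot P \land \lnot T)) \land \lnot S) \lor (\lnot (P \lor (P \oplus \lnot T)) \land S)   [expand \oplus]
≡ ((P \lor (P \land \lnot \lnot T) \lor (\lnot P \land \lnot T)) \land \lnot S) \lor (\lnot (P \lor (P \land \lnot \lnot T) \lor (\lnot P \land \lnot T)) \land S)   [expand \oplus]
≡ ((P \lor (P \land T) \lor (\lnot P \land \lnot T)) \land \lnot S) \lor (\lnot (P \lor (P \land \lnot \lnot T) \lor (\lnot P \land \lnot T)) \land S)   [double negation]
≡ ((P \lor (P \land T) \lor (\lnot P \land \lnot T)) \land \lnot S) \lor (\lnot P \land \lnot (P \land \lnot \lnot T) \land \lnot (\lnot P \land \lnot T) \land S)   [De Morgan]
≡ ((P \lor (P \land T) \lor (\lnot P \land \lnot T)) \land \lnot S) \lor (\lnot P \land (\lnot P \lor \lnot \lnot \lnot T) \land \lnot (\lnot P \land \lnot T) \land S)   [De Morgan]
≡ ((P \lor (P \land T) \lor (\lnot P \land \lnot T)) \land \lnot S) \lor (\lnot P \land (\lnot P \lor \lnot T) \land \lnot (\lnot P \land \lnot T) \land S)   [double negation]
≡ ((P \lor (P \land T) \lor (\lnot P \land \lnot T)) \land \lnot S) \lor (\lnot P \land (\lnot P \lor \lnot T) \land (\lnot \lnot P \lor \lnot \lnot T) \land S)   [De Morgan]
≡ ((P \lor (P \land T) \lor (\lnot P \land \lnot T)) \land \lnot S) \lor (\lnot P \land (\lnot P \lor \lnot T) \land (P \lor \lnot \lnot T) \land S)   [double negation]
≡ ((P \lor (P \land T) \lor (\lnot P \land \lnot T)) \land \lnot S) \lor (\lnot P \land (\lnot P \lor \lnot T) \land (P \lor T) \land S)   [double negation]
≡ (P \land \lnot S) \lor (P \land T \land \lnot S) \lor (\lnot P \land \lnot T \land \lnot S) \lor (\lnot P \land \lnot P \land P \land S) \lor (\lnot P \land \lnot P \land T \land S) \lor (\lnot P \land \lnot T \land P \land S) \lor (\lnot P \land \lnot T \land T \land S)   [distribute \land over \lor]
≡ (P \land \lnot S) \lor (\lnot P \land \lnot T \land \lnot S) \lor (\lnot P \land T \land S)   [simplify]

(P \land \lnot S) \lor (\lnot P \land \lnot T \land \lnot S) \lor (\lnot P \land T \land S)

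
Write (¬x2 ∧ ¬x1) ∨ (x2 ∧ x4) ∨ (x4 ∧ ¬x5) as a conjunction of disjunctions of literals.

(¬x2 ∨ x4) ∧ (¬x1 ∨ x2 ∨ ¬x5) ∧ (¬x1 ∨ x4)

(¬x2 ∧ ¬x1) ∨ (x2 ∧ x4) ∨ (x4 ∧ ¬x5)
= (¬x2 ∨ x2 ∨ x4) ∧ (¬x2 ∨ x2 ∨ ¬x5) ∧ (¬x2 ∨ x4 ∨ x4) ∧ (¬x2 ∨ x4 ∨ ¬x5) ∧ (¬x1 ∨ x2 ∨ x4) ∧ (¬x1 ∨ x2 ∨ ¬x5) ∧ (¬x1 ∨ x4 ∨ x4) ∧ (¬x1 ∨ x4 ∨ ¬x5)
= (¬x2 ∨ x4) ∧ (¬x1 ∨ x2 ∨ ¬x5) ∧ (¬x1 ∨ x4)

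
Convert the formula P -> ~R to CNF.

~P | ~R

P -> ~R
≡ ~P | ~R   [eliminate ->]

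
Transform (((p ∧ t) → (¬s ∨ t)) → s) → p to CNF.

¬s ∨ p

(((p ∧ t) → (¬s ∨ t)) → s) → p
≡ ¬(((p ∧ t) → (¬s ∨ t)) → s) ∨ p   [eliminate →]
≡ ¬(¬((p ∧ t) → (¬s ∨ t)) ∨ s) ∨ p   [eliminate →]
≡ ¬(¬(¬(p ∧ t) ∨ ¬s ∨ t) ∨ s) ∨ p   [eliminate →]
≡ (¬¬(¬(p ∧ t) ∨ ¬s ∨ t) ∧ ¬s) ∨ p   [De Morgan]
≡ ((¬(p ∧ t) ∨ ¬s ∨ t) ∧ ¬s) ∨ p   [double negation]
≡ ((¬p ∨ ¬t ∨ ¬s ∨ t) ∧ ¬s) ∨ p   [De Morgan]
≡ (¬p ∨ ¬t ∨ ¬s ∨ t ∨ p) ∧ (¬s ∨ p)   [distribute ∨ over ∧]
≡ ¬s ∨ p   [simplify]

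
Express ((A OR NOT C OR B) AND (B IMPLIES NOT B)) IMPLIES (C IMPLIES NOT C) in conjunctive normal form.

((A OR NOT C OR B) AND (B IMPLIES NOT B)) IMPLIES (C IMPLIES NOT C)
≡ NOT ((A OR NOT C OR B) AND (B IMPLIES NOT B)) OR (C IMPLIES NOT C)   — eliminate IMPLIES
≡ NOT ((A OR NOT C OR B) AND (NOT B OR NOT B)) OR (C IMPLIES NOT C)   — eliminate IMPLIES
≡ NOT ((A OR NOT C OR B) AND (NOT B OR NOT B)) OR NOT C OR NOT C   — eliminate IMPLIES
≡ NOT (A OR NOT C OR B) OR NOT (NOT B OR NOT B) OR NOT C OR NOT C   — De Morgan
≡ (NOT A AND NOT NOT C AND NOT B) OR NOT (NOT B OR NOT B) OR NOT C OR NOT C   — De Morgan
≡ (NOT A AND C AND NOT B) OR NOT (NOT B OR NOT B) OR NOT C OR NOT C   — double negation
≡ (NOT A AND C AND NOT B) OR (NOT NOT B AND NOT NOT B) OR NOT C OR NOT C   — De Morgan
≡ (NOT A AND C AND NOT B) OR (B AND NOT NOT B) OR NOT C OR NOT C   — double negation
≡ (NOT A AND C AND NOT B) OR (B AND B) OR NOT C OR NOT C   — double negation
≡ (NOT A OR B OR NOT C OR NOT C) AND (NOT A OR B OR NOT C OR NOT C) AND (C OR B OR NOT C OR NOT C) AND (C OR B OR NOT C OR NOT C) AND (NOT B OR B OR NOT C OR NOT C) AND (NOT B OR B OR NOT C OR NOT C)   — distribute OR over AND
≡ NOT A OR B OR NOT C   — simplify

NOT A OR B OR NOT C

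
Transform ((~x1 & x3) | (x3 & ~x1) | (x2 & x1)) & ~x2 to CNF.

((~x1 & x3) | (x3 & ~x1) | (x2 & x1)) & ~x2
≡ (~x1 | x3 | x2) & (~x1 | x3 | x1) & (~x1 | ~x1 | x2) & (~x1 | ~x1 | x1) & (x3 | x3 | x2) & (x3 | x3 | x1) & (x3 | ~x1 | x2) & (x3 | ~x1 | x1) & ~x2   [distribute | over &]
≡ (~x1 | x2) & (x3 | x2) & (x3 | x1) & ~x2   [simplify]

(~x1 | x2) & (x3 | x2) & (x3 | x1) & ~x2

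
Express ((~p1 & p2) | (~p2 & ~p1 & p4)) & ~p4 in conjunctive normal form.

~p1 & (p2 | p4) & ~p4

((~p1 & p2) | (~p2 & ~p1 & p4)) & ~p4
= (~p1 | ~p2) & (~p1 | ~p1) & (~p1 | p4) & (p2 | ~p2) & (p2 | ~p1) & (p2 | p4) & ~p4   (distribute | over &)
= ~p1 & (p2 | p4) & ~p4   (simplify)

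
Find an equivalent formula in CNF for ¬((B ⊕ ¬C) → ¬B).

¬((B ⊕ ¬C) → ¬B)
⇔ ¬(¬(B ⊕ ¬C) ∨ ¬B)   — eliminate →
⇔ ¬(¬((B ∨ ¬C) ∧ ¬(B ∧ ¬C)) ∨ ¬B)   — expand ⊕
⇔ ¬¬((B ∨ ¬C) ∧ ¬(B ∧ ¬C)) ∧ ¬¬B   — De Morgan
⇔ (B ∨ ¬C) ∧ ¬(B ∧ ¬C) ∧ ¬¬B   — double negation
⇔ (B ∨ ¬C) ∧ (¬B ∨ ¬¬C) ∧ ¬¬B   — De Morgan
⇔ (B ∨ ¬C) ∧ (¬B ∨ C) ∧ ¬¬B   — double negation
⇔ (B ∨ ¬C) ∧ (¬B ∨ C) ∧ B   — double negation
⇔ (¬B ∨ C) ∧ B   — simplify

(¬B ∨ C) ∧ B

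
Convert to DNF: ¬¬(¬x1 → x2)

x1 ∨ x2

¬¬(¬x1 → x2)
≡ ¬¬(¬¬x1 ∨ x2)   [eliminate →]
≡ ¬¬x1 ∨ x2   [double negation]
≡ x1 ∨ x2   [double negation]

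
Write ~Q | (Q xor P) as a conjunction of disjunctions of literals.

~Q | ~P

~Q | (Q xor P)
= ~Q | ((Q | P) & ~(Q & P))   — expand xor
= ~Q | ((Q | P) & (~Q | ~P))   — De Morgan
= (~Q | Q | P) & (~Q | ~Q | ~P)   — distribute | over &
= ~Q | ~P   — simplify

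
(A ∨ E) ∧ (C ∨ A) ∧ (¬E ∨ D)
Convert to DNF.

(A ∨ E) ∧ (C ∨ A) ∧ (¬E ∨ D)
⇔ (A ∧ C ∧ ¬E) ∨ (A ∧ C ∧ D) ∨ (A ∧ A ∧ ¬E) ∨ (A ∧ A ∧ D) ∨ (E ∧ C ∧ ¬E) ∨ (E ∧ C ∧ D) ∨ (E ∧ A ∧ ¬E) ∨ (E ∧ A ∧ D)
⇔ (A ∧ ¬E) ∨ (A ∧ D) ∨ (E ∧ C ∧ D)

(A ∧ ¬E) ∨ (A ∧ D) ∨ (E ∧ C ∧ D)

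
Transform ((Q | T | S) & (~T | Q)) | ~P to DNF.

((Q | T | S) & (~T | Q)) | ~P
≡ (Q & ~T) | (Q & Q) | (T & ~T) | (T & Q) | (S & ~T) | (S & Q) | ~P   — distribute & over |
≡ Q | (S & ~T) | ~P   — simplify

Q | (S & ~T) | ~P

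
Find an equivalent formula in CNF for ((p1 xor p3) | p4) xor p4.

((p1 xor p3) | p4) xor p4
⇔ ((p1 xor p3) | p4 | p4) & ~(((p1 xor p3) | p4) & p4)
⇔ (((p1 | p3) & ~(p1 & p3)) | p4 | p4) & ~(((p1 xor p3) | p4) & p4)
⇔ (((p1 | p3) & ~(p1 & p3)) | p4 | p4) & ~((((p1 | p3) & ~(p1 & p3)) | p4) & p4)
⇔ (((p1 | p3) & (~p1 | ~p3)) | p4 | p4) & ~((((p1 | p3) & ~(p1 & p3)) | p4) & p4)
⇔ (((p1 | p3) & (~p1 | ~p3)) | p4 | p4) & (~(((p1 | p3) & ~(p1 & p3)) | p4) | ~p4)
⇔ (((p1 | p3) & (~p1 | ~p3)) | p4 | p4) & ((~((p1 | p3) & ~(p1 & p3)) & ~p4) | ~p4)
⇔ (((p1 | p3) & (~p1 | ~p3)) | p4 | p4) & (((~(p1 | p3) | ~~(p1 & p3)) & ~p4) | ~p4)
⇔ (((p1 | p3) & (~p1 | ~p3)) | p4 | p4) & ((((~p1 & ~p3) | ~~(p1 & p3)) & ~p4) | ~p4)
⇔ (((p1 | p3) & (~p1 | ~p3)) | p4 | p4) & ((((~p1 & ~p3) | (p1 & p3)) & ~p4) | ~p4)
⇔ (p1 | p3 | p4 | p4) & (~p1 | ~p3 | p4 | p4) & (~p1 | p1 | ~p4) & (~p1 | p3 | ~p4) & (~p3 | p1 | ~p4) & (~p3 | p3 | ~p4) & (~p4 | ~p4)
⇔ (p1 | p3 | p4) & (~p1 | ~p3 | p4) & ~p4

(p1 | p3 | p4) & (~p1 | ~p3 | p4) & ~p4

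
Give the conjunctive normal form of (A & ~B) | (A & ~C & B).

(A & ~B) | (A & ~C & B)
= (A | A) & (A | ~C) & (A | B) & (~B | A) & (~B | ~C) & (~B | B)   [distribute | over &]
= A & (~B | ~C)   [simplify]

A & (~B | ~C)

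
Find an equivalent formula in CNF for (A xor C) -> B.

(A xor C) -> B
≡ ~(A xor C) | B   (eliminate ->)
≡ ~((A | C) & ~(A & C)) | B   (expand xor)
≡ ~(A | C) | ~~(A & C) | B   (De Morgan)
≡ (~A & ~C) | ~~(A & C) | B   (De Morgan)
≡ (~A & ~C) | (A & C) | B   (double negation)
≡ (~A | A | B) & (~A | C | B) & (~C | A | B) & (~C | C | B)   (distribute | over &)
≡ (~A | C | B) & (~C | A | B)   (simplify)

(~A | C | B) & (~C | A | B)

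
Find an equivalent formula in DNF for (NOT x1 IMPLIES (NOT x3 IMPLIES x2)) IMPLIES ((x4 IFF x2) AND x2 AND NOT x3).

(NOT x1 IMPLIES (NOT x3 IMPLIES x2)) IMPLIES ((x4 IFF x2) AND x2 AND NOT x3)
≡ NOT (NOT x1 IMPLIES (NOT x3 IMPLIES x2)) OR ((x4 IFF x2) AND x2 AND NOT x3)   — eliminate IMPLIES
≡ NOT (NOT NOT x1 OR (NOT x3 IMPLIES x2)) OR ((x4 IFF x2) AND x2 AND NOT x3)   — eliminate IMPLIES
≡ NOT (NOT NOT x1 OR NOT NOT x3 OR x2) OR ((x4 IFF x2) AND x2 AND NOT x3)   — eliminate IMPLIES
≡ NOT (NOT NOT x1 OR NOT NOT x3 OR x2) OR ((x4 IMPLIES x2) AND (x2 IMPLIES x4) AND x2 AND NOT x3)   — eliminate IFF
≡ NOT (NOT NOT x1 OR NOT NOT x3 OR x2) OR ((NOT x4 OR x2) AND (x2 IMPLIES x4) AND x2 AND NOT x3)   — eliminate IMPLIES
≡ NOT (NOT NOT x1 OR NOT NOT x3 OR x2) OR ((NOT x4 OR x2) AND (NOT x2 OR x4) AND x2 AND NOT x3)   — eliminate IMPLIES
≡ (NOT NOT NOT x1 AND NOT NOT NOT x3 AND NOT x2) OR ((NOT x4 OR x2) AND (NOT x2 OR x4) AND x2 AND NOT x3)   — De Morgan
≡ (NOT x1 AND NOT NOT NOT x3 AND NOT x2) OR ((NOT x4 OR x2) AND (NOT x2 OR x4) AND x2 AND NOT x3)   — double negation
≡ (NOT x1 AND NOT x3 AND NOT x2) OR ((NOT x4 OR x2) AND (NOT x2 OR x4) AND x2 AND NOT x3)   — double negation
≡ (NOT x1 AND NOT x3 AND NOT x2) OR (NOT x4 AND NOT x2 AND x2 AND NOT x3) OR (NOT x4 AND x4 AND x2 AND NOT x3) OR (x2 AND NOT x2 AND x2 AND NOT x3) OR (x2 AND x4 AND x2 AND NOT x3)   — distribute AND over OR
≡ (NOT x1 AND NOT x3 AND NOT x2) OR (x2 AND x4 AND NOT x3)   — simplify

(NOT x1 AND NOT x3 AND NOT x2) OR (x2 AND x4 AND NOT x3)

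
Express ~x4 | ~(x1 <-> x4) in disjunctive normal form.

~x4 | (x4 & ~x1)

~x4 | ~(x1 <-> x4)
⇔ ~x4 | ~((x1 -> x4) & (x4 -> x1))   (eliminate <->)
⇔ ~x4 | ~((~x1 | x4) & (x4 -> x1))   (eliminate ->)
⇔ ~x4 | ~((~x1 | x4) & (~x4 | x1))   (eliminate ->)
⇔ ~x4 | ~(~x1 | x4) | ~(~x4 | x1)   (De Morgan)
⇔ ~x4 | (~~x1 & ~x4) | ~(~x4 | x1)   (De Morgan)
⇔ ~x4 | (x1 & ~x4) | ~(~x4 | x1)   (double negation)
⇔ ~x4 | (x1 & ~x4) | (~~x4 & ~x1)   (De Morgan)
⇔ ~x4 | (x1 & ~x4) | (x4 & ~x1)   (double negation)
⇔ ~x4 | (x4 & ~x1)   (simplify)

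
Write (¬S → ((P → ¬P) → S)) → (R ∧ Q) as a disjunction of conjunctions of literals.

(¬S → ((P → ¬P) → S)) → (R ∧ Q)
⇔ ¬(¬S → ((P → ¬P) → S)) ∨ (R ∧ Q)   — eliminate →
⇔ ¬(¬¬S ∨ ((P → ¬P) → S)) ∨ (R ∧ Q)   — eliminate →
⇔ ¬(¬¬S ∨ ¬(P → ¬P) ∨ S) ∨ (R ∧ Q)   — eliminate →
⇔ ¬(¬¬S ∨ ¬(¬P ∨ ¬P) ∨ S) ∨ (R ∧ Q)   — eliminate →
⇔ (¬¬¬S ∧ ¬¬(¬P ∨ ¬P) ∧ ¬S) ∨ (R ∧ Q)   — De Morgan
⇔ (¬S ∧ ¬¬(¬P ∨ ¬P) ∧ ¬S) ∨ (R ∧ Q)   — double negation
⇔ (¬S ∧ (¬P ∨ ¬P) ∧ ¬S) ∨ (R ∧ Q)   — double negation
⇔ (¬S ∧ ¬P ∧ ¬S) ∨ (¬S ∧ ¬P ∧ ¬S) ∨ (R ∧ Q)   — distribute ∧ over ∨
⇔ (¬S ∧ ¬P) ∨ (R ∧ Q)   — simplify

(¬S ∧ ¬P) ∨ (R ∧ Q)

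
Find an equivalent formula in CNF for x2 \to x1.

\lnot x2 \lor x1

x2 \to x1
≡ \lnot x2 \lor x1   [eliminate \to]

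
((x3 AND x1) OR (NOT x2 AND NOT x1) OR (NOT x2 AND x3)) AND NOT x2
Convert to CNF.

((x3 AND x1) OR (NOT x2 AND NOT x1) OR (NOT x2 AND x3)) AND NOT x2
⇔ (x3 OR NOT x2 OR NOT x2) AND (x3 OR NOT x2 OR x3) AND (x3 OR NOT x1 OR NOT x2) AND (x3 OR NOT x1 OR x3) AND (x1 OR NOT x2 OR NOT x2) AND (x1 OR NOT x2 OR x3) AND (x1 OR NOT x1 OR NOT x2) AND (x1 OR NOT x1 OR x3) AND NOT x2   (distribute OR over AND)
⇔ (x3 OR NOT x1) AND NOT x2   (simplify)

(x3 OR NOT x1) AND NOT x2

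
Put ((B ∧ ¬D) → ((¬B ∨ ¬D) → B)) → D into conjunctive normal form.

((B ∧ ¬D) → ((¬B ∨ ¬D) → B)) → D
= ¬((B ∧ ¬D) → ((¬B ∨ ¬D) → B)) ∨ D   — eliminate →
= ¬(¬(B ∧ ¬D) ∨ ((¬B ∨ ¬D) → B)) ∨ D   — eliminate →
= ¬(¬(B ∧ ¬D) ∨ ¬(¬B ∨ ¬D) ∨ B) ∨ D   — eliminate →
= (¬¬(B ∧ ¬D) ∧ ¬¬(¬B ∨ ¬D) ∧ ¬B) ∨ D   — De Morgan
= (B ∧ ¬D ∧ ¬¬(¬B ∨ ¬D) ∧ ¬B) ∨ D   — double negation
= (B ∧ ¬D ∧ (¬B ∨ ¬D) ∧ ¬B) ∨ D   — double negation
= (B ∨ D) ∧ (¬D ∨ D) ∧ (¬B ∨ ¬D ∨ D) ∧ (¬B ∨ D)   — distribute ∨ over ∧
= (B ∨ D) ∧ (¬B ∨ D)   — simplify

(B ∨ D) ∧ (¬B ∨ D)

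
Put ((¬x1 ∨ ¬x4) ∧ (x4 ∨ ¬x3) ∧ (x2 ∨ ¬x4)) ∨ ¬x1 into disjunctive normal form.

(¬x4 ∧ ¬x3) ∨ ¬x1

((¬x1 ∨ ¬x4) ∧ (x4 ∨ ¬x3) ∧ (x2 ∨ ¬x4)) ∨ ¬x1
= (¬x1 ∧ x4 ∧ x2) ∨ (¬x1 ∧ x4 ∧ ¬x4) ∨ (¬x1 ∧ ¬x3 ∧ x2) ∨ (¬x1 ∧ ¬x3 ∧ ¬x4) ∨ (¬x4 ∧ x4 ∧ x2) ∨ (¬x4 ∧ x4 ∧ ¬x4) ∨ (¬x4 ∧ ¬x3 ∧ x2) ∨ (¬x4 ∧ ¬x3 ∧ ¬x4) ∨ ¬x1   — distribute ∧ over ∨
= (¬x4 ∧ ¬x3) ∨ ¬x1   — simplify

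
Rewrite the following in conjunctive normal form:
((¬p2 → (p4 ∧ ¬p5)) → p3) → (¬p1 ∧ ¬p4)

((¬p2 → (p4 ∧ ¬p5)) → p3) → (¬p1 ∧ ¬p4)
≡ ¬((¬p2 → (p4 ∧ ¬p5)) → p3) ∨ (¬p1 ∧ ¬p4)   (eliminate →)
≡ ¬(¬(¬p2 → (p4 ∧ ¬p5)) ∨ p3) ∨ (¬p1 ∧ ¬p4)   (eliminate →)
≡ ¬(¬(¬¬p2 ∨ (p4 ∧ ¬p5)) ∨ p3) ∨ (¬p1 ∧ ¬p4)   (eliminate →)
≡ (¬¬(¬¬p2 ∨ (p4 ∧ ¬p5)) ∧ ¬p3) ∨ (¬p1 ∧ ¬p4)   (De Morgan)
≡ ((¬¬p2 ∨ (p4 ∧ ¬p5)) ∧ ¬p3) ∨ (¬p1 ∧ ¬p4)   (double negation)
≡ ((p2 ∨ (p4 ∧ ¬p5)) ∧ ¬p3) ∨ (¬p1 ∧ ¬p4)   (double negation)
≡ (p2 ∨ p4 ∨ ¬p1) ∧ (p2 ∨ p4 ∨ ¬p4) ∧ (p2 ∨ ¬p5 ∨ ¬p1) ∧ (p2 ∨ ¬p5 ∨ ¬p4) ∧ (¬p3 ∨ ¬p1) ∧ (¬p3 ∨ ¬p4)   (distribute ∨ over ∧)
≡ (p2 ∨ p4 ∨ ¬p1) ∧ (p2 ∨ ¬p5 ∨ ¬p1) ∧ (p2 ∨ ¬p5 ∨ ¬p4) ∧ (¬p3 ∨ ¬p1) ∧ (¬p3 ∨ ¬p4)   (simplify)

(p2 ∨ p4 ∨ ¬p1) ∧ (p2 ∨ ¬p5 ∨ ¬p1) ∧ (p2 ∨ ¬p5 ∨ ¬p4) ∧ (¬p3 ∨ ¬p1) ∧ (¬p3 ∨ ¬p4)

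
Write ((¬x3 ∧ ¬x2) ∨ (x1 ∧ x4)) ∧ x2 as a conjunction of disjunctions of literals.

((¬x3 ∧ ¬x2) ∨ (x1 ∧ x4)) ∧ x2
≡ (¬x3 ∨ x1) ∧ (¬x3 ∨ x4) ∧ (¬x2 ∨ x1) ∧ (¬x2 ∨ x4) ∧ x2

(¬x3 ∨ x1) ∧ (¬x3 ∨ x4) ∧ (¬x2 ∨ x1) ∧ (¬x2 ∨ x4) ∧ x2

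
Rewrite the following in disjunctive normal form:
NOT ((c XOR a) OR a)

NOT ((c XOR a) OR a)
= NOT ((c AND NOT a) OR (NOT c AND a) OR a)   [expand XOR]
= NOT (c AND NOT a) AND NOT (NOT c AND a) AND NOT a   [De Morgan]
= (NOT c OR NOT NOT a) AND NOT (NOT c AND a) AND NOT a   [De Morgan]
= (NOT c OR a) AND NOT (NOT c AND a) AND NOT a   [double negation]
= (NOT c OR a) AND (NOT NOT c OR NOT a) AND NOT a   [De Morgan]
= (NOT c OR a) AND (c OR NOT a) AND NOT a   [double negation]
= (NOT c AND c AND NOT a) OR (NOT c AND NOT a AND NOT a) OR (a AND c AND NOT a) OR (a AND NOT a AND NOT a)   [distribute AND over OR]
= NOT c AND NOT a   [simplify]

NOT c AND NOT a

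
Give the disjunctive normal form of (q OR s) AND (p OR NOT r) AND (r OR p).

(q OR s) AND (p OR NOT r) AND (r OR p)
= (q AND p AND r) OR (q AND p AND p) OR (q AND NOT r AND r) OR (q AND NOT r AND p) OR (s AND p AND r) OR (s AND p AND p) OR (s AND NOT r AND r) OR (s AND NOT r AND p)
= (q AND p) OR (s AND p)

(q AND p) OR (s AND p)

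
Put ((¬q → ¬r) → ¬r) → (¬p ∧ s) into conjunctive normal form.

((¬q → ¬r) → ¬r) → (¬p ∧ s)
≡ ¬((¬q → ¬r) → ¬r) ∨ (¬p ∧ s)   — eliminate →
≡ ¬(¬(¬q → ¬r) ∨ ¬r) ∨ (¬p ∧ s)   — eliminate →
≡ ¬(¬(¬¬q ∨ ¬r) ∨ ¬r) ∨ (¬p ∧ s)   — eliminate →
≡ (¬¬(¬¬q ∨ ¬r) ∧ ¬¬r) ∨ (¬p ∧ s)   — De Morgan
≡ ((¬¬q ∨ ¬r) ∧ ¬¬r) ∨ (¬p ∧ s)   — double negation
≡ ((q ∨ ¬r) ∧ ¬¬r) ∨ (¬p ∧ s)   — double negation
≡ ((q ∨ ¬r) ∧ r) ∨ (¬p ∧ s)   — double negation
≡ (q ∨ ¬r ∨ ¬p) ∧ (q ∨ ¬r ∨ s) ∧ (r ∨ ¬p) ∧ (r ∨ s)   — distribute ∨ over ∧

(q ∨ ¬r ∨ ¬p) ∧ (q ∨ ¬r ∨ s) ∧ (r ∨ ¬p) ∧ (r ∨ s)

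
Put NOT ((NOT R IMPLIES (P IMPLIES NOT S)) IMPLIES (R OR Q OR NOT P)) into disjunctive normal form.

NOT ((NOT R IMPLIES (P IMPLIES NOT S)) IMPLIES (R OR Q OR NOT P))
≡ NOT (NOT (NOT R IMPLIES (P IMPLIES NOT S)) OR R OR Q OR NOT P)
≡ NOT (NOT (NOT NOT R OR (P IMPLIES NOT S)) OR R OR Q OR NOT P)
≡ NOT (NOT (NOT NOT R OR NOT P OR NOT S) OR R OR Q OR NOT P)
≡ NOT NOT (NOT NOT R OR NOT P OR NOT S) AND NOT R AND NOT Q AND NOT NOT P
≡ (NOT NOT R OR NOT P OR NOT S) AND NOT R AND NOT Q AND NOT NOT P
≡ (R OR NOT P OR NOT S) AND NOT R AND NOT Q AND NOT NOT P
≡ (R OR NOT P OR NOT S) AND NOT R AND NOT Q AND P
≡ (R AND NOT R AND NOT Q AND P) OR (NOT P AND NOT R AND NOT Q AND P) OR (NOT S AND NOT R AND NOT Q AND P)
≡ NOT S AND NOT R AND NOT Q AND P

NOT S AND NOT R AND NOT Q AND P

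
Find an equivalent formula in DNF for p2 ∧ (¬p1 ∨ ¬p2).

p2 ∧ ¬p1

p2 ∧ (¬p1 ∨ ¬p2)
≡ (p2 ∧ ¬p1) ∨ (p2 ∧ ¬p2)   (distribute ∧ over ∨)
≡ p2 ∧ ¬p1   (simplify)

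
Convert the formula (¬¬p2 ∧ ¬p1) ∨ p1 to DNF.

(¬¬p2 ∧ ¬p1) ∨ p1
⇔ (p2 ∧ ¬p1) ∨ p1

(p2 ∧ ¬p1) ∨ p1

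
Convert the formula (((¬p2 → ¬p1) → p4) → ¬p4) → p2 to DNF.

(((¬p2 → ¬p1) → p4) → ¬p4) → p2
⇔ ¬(((¬p2 → ¬p1) → p4) → ¬p4) ∨ p2
⇔ ¬(¬((¬p2 → ¬p1) → p4) ∨ ¬p4) ∨ p2
⇔ ¬(¬(¬(¬p2 → ¬p1) ∨ p4) ∨ ¬p4) ∨ p2
⇔ ¬(¬(¬(¬¬p2 ∨ ¬p1) ∨ p4) ∨ ¬p4) ∨ p2
⇔ (¬¬(¬(¬¬p2 ∨ ¬p1) ∨ p4) ∧ ¬¬p4) ∨ p2
⇔ ((¬(¬¬p2 ∨ ¬p1) ∨ p4) ∧ ¬¬p4) ∨ p2
⇔ (((¬¬¬p2 ∧ ¬¬p1) ∨ p4) ∧ ¬¬p4) ∨ p2
⇔ (((¬p2 ∧ ¬¬p1) ∨ p4) ∧ ¬¬p4) ∨ p2
⇔ (((¬p2 ∧ p1) ∨ p4) ∧ ¬¬p4) ∨ p2
⇔ (((¬p2 ∧ p1) ∨ p4) ∧ p4) ∨ p2
⇔ (¬p2 ∧ p1 ∧ p4) ∨ (p4 ∧ p4) ∨ p2
⇔ p4 ∨ p2

p4 ∨ p2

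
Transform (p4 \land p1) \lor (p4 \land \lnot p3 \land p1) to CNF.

(p4 \land p1) \lor (p4 \land \lnot p3 \land p1)
⇔ (p4 \lor p4) \land (p4 \lor \lnot p3) \land (p4 \lor p1) \land (p1 \lor p4) \land (p1 \lor \lnot p3) \land (p1 \lor p1)   [distribute \lor over \land]
⇔ p4 \land p1   [simplify]

p4 \land p1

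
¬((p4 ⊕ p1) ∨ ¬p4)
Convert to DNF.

¬((p4 ⊕ p1) ∨ ¬p4)
= ¬((p4 ∧ ¬p1) ∨ (¬p4 ∧ p1) ∨ ¬p4)   [expand ⊕]
= ¬(p4 ∧ ¬p1) ∧ ¬(¬p4 ∧ p1) ∧ ¬¬p4   [De Morgan]
= (¬p4 ∨ ¬¬p1) ∧ ¬(¬p4 ∧ p1) ∧ ¬¬p4   [De Morgan]
= (¬p4 ∨ p1) ∧ ¬(¬p4 ∧ p1) ∧ ¬¬p4   [double negation]
= (¬p4 ∨ p1) ∧ (¬¬p4 ∨ ¬p1) ∧ ¬¬p4   [De Morgan]
= (¬p4 ∨ p1) ∧ (p4 ∨ ¬p1) ∧ ¬¬p4   [double negation]
= (¬p4 ∨ p1) ∧ (p4 ∨ ¬p1) ∧ p4   [double negation]
= (¬p4 ∧ p4 ∧ p4) ∨ (¬p4 ∧ ¬p1 ∧ p4) ∨ (p1 ∧ p4 ∧ p4) ∨ (p1 ∧ ¬p1 ∧ p4)   [distribute ∧ over ∨]
= p1 ∧ p4   [simplify]

p1 ∧ p4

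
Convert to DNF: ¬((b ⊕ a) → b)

¬((b ⊕ a) → b)
≡ ¬(¬(b ⊕ a) ∨ b)   [eliminate →]
≡ ¬(¬((b ∧ ¬a) ∨ (¬b ∧ a)) ∨ b)   [expand ⊕]
≡ ¬¬((b ∧ ¬a) ∨ (¬b ∧ a)) ∧ ¬b   [De Morgan]
≡ ((b ∧ ¬a) ∨ (¬b ∧ a)) ∧ ¬b   [double negation]
≡ (b ∧ ¬a ∧ ¬b) ∨ (¬b ∧ a ∧ ¬b)   [distribute ∧ over ∨]
≡ ¬b ∧ a   [simplify]

¬b ∧ a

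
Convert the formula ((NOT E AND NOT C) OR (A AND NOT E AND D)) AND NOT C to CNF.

((NOT E AND NOT C) OR (A AND NOT E AND D)) AND NOT C
= (NOT E OR A) AND (NOT E OR NOT E) AND (NOT E OR D) AND (NOT C OR A) AND (NOT C OR NOT E) AND (NOT C OR D) AND NOT C   — distribute OR over AND
= NOT E AND NOT C   — simplify

NOT E AND NOT C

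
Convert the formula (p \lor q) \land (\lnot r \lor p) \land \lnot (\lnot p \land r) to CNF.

(p \lor q) \land (\lnot r \lor p)

(p \lor q) \land (\lnot r \lor p) \land \lnot (\lnot p \land r)
≡ (p \lor q) \land (\lnot r \lor p) \land (\lnot \lnot p \lor \lnot r)   (De Morgan)
≡ (p \lor q) \land (\lnot r \lor p) \land (p \lor \lnot r)   (double negation)
≡ (p \lor q) \land (\lnot r \lor p)   (simplify)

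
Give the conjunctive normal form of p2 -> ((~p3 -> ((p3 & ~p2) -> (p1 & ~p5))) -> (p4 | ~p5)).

~p2 | p4 | ~p5

p2 -> ((~p3 -> ((p3 & ~p2) -> (p1 & ~p5))) -> (p4 | ~p5))
⇔ ~p2 | ((~p3 -> ((p3 & ~p2) -> (p1 & ~p5))) -> (p4 | ~p5))   — eliminate ->
⇔ ~p2 | ~(~p3 -> ((p3 & ~p2) -> (p1 & ~p5))) | p4 | ~p5   — eliminate ->
⇔ ~p2 | ~(~~p3 | ((p3 & ~p2) -> (p1 & ~p5))) | p4 | ~p5   — eliminate ->
⇔ ~p2 | ~(~~p3 | ~(p3 & ~p2) | (p1 & ~p5)) | p4 | ~p5   — eliminate ->
⇔ ~p2 | (~~~p3 & ~~(p3 & ~p2) & ~(p1 & ~p5)) | p4 | ~p5   — De Morgan
⇔ ~p2 | (~p3 & ~~(p3 & ~p2) & ~(p1 & ~p5)) | p4 | ~p5   — double negation
⇔ ~p2 | (~p3 & p3 & ~p2 & ~(p1 & ~p5)) | p4 | ~p5   — double negation
⇔ ~p2 | (~p3 & p3 & ~p2 & (~p1 | ~~p5)) | p4 | ~p5   — De Morgan
⇔ ~p2 | (~p3 & p3 & ~p2 & (~p1 | p5)) | p4 | ~p5   — double negation
⇔ (~p2 | ~p3 | p4 | ~p5) & (~p2 | p3 | p4 | ~p5) & (~p2 | ~p2 | p4 | ~p5) & (~p2 | ~p1 | p5 | p4 | ~p5)   — distribute | over &
⇔ ~p2 | p4 | ~p5   — simplify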